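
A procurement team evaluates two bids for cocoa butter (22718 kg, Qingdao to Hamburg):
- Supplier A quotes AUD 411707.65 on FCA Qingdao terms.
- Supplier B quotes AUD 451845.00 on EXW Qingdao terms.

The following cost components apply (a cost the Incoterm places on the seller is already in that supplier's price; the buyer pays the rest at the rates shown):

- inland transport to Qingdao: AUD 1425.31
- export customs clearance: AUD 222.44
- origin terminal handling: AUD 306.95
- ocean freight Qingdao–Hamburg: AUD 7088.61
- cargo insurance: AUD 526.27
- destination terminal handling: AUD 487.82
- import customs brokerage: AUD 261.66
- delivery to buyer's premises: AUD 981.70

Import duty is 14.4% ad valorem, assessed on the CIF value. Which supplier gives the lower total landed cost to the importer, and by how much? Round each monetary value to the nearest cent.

Supplier A is cheaper by AUD 47802.15

Supplier A (FCA):
CIF value = FCA price + origin terminal + freight + insurance = 411707.65 + 306.95 + 7088.61 + 526.27 = 419629.48
Import duty = 419629.48 × 14.4% = 60426.65
Buyer bears (A): 306.95 + 7088.61 + 526.27 + 487.82 + 261.66 + 981.70 = 9653.01
Landed cost (A) = invoice 411707.65 + 9653.01 + duty 60426.65 = 481787.31
Supplier B (EXW):
CIF value = EXW price + inland to port + export clearance + origin terminal + freight + insurance = 451845.00 + 1425.31 + 222.44 + 306.95 + 7088.61 + 526.27 = 461414.58
Import duty = 461414.58 × 14.4% = 66443.70
Buyer bears (B): 1425.31 + 222.44 + 306.95 + 7088.61 + 526.27 + 487.82 + 261.66 + 981.70 = 11300.76
Landed cost (B) = invoice 451845.00 + 11300.76 + duty 66443.70 = 529589.46
Difference = |481787.31 − 529589.46| = 47802.15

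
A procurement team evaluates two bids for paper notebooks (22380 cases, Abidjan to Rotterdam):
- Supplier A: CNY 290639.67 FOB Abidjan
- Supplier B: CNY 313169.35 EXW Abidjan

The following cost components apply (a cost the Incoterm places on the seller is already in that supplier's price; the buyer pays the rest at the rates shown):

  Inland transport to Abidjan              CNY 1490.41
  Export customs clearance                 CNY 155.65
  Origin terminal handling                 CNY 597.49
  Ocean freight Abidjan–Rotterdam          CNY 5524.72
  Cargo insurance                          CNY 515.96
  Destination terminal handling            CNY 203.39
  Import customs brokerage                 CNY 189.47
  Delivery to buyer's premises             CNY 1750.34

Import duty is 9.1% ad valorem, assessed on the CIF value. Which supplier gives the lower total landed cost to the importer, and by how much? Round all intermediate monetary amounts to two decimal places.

Supplier A is cheaper by CNY 27027.60

Supplier A (FOB):
CIF value = FOB price + freight + insurance = 290639.67 + 5524.72 + 515.96 = 296680.35
Import duty = 296680.35 × 9.1% = 26997.91
Buyer bears (A): 5524.72 + 515.96 + 203.39 + 189.47 + 1750.34 = 8183.88
Landed cost (A) = invoice 290639.67 + 8183.88 + duty 26997.91 = 325821.46
Supplier B (EXW):
CIF value = EXW price + inland to port + export clearance + origin terminal + freight + insurance = 313169.35 + 1490.41 + 155.65 + 597.49 + 5524.72 + 515.96 = 321453.58
Import duty = 321453.58 × 9.1% = 29252.28
Buyer bears (B): 1490.41 + 155.65 + 597.49 + 5524.72 + 515.96 + 203.39 + 189.47 + 1750.34 = 10427.43
Landed cost (B) = invoice 313169.35 + 10427.43 + duty 29252.28 = 352849.06
Difference = |325821.46 − 352849.06| = 27027.60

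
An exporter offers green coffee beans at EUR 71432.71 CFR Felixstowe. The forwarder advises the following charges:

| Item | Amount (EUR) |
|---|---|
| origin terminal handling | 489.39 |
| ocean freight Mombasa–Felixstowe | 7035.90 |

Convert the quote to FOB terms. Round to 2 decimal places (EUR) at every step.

FOB price: EUR 64396.81

Not relevant to the conversion: origin terminal — on the seller under both CFR and FOB; already in the CFR price and stays in the FOB price.
From CFR to FOB, the seller no longer bears: freight.
FOB price = 71432.71 − 7035.90 = 64396.81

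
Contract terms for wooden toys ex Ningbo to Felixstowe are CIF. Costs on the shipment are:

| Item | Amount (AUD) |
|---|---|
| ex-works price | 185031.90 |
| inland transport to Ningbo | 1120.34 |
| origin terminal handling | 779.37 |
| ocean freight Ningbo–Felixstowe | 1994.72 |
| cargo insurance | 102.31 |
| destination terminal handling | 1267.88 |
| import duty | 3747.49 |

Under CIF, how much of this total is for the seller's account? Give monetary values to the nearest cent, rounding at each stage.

CIF: the seller pays costs through ocean freight and marine insurance to the destination port.
Seller's account: goods 185031.90 + inland to port 1120.34 + origin terminal 779.37 + freight 1994.72 + insurance 102.31 = 189028.64
Buyer's account: destination terminal 1267.88 + duty 3747.49 = 5015.37

Seller's account: AUD 189028.64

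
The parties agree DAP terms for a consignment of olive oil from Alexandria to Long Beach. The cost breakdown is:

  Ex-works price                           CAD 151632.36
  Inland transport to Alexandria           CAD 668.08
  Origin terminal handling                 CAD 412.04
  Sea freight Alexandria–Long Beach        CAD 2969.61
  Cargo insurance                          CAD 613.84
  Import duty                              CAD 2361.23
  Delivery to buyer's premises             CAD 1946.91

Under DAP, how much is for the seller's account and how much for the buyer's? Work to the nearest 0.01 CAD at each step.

Seller: CAD 158242.84; buyer: CAD 2361.23

DAP: the seller bears all costs to the named destination except import duty and clearance.
Seller's account: goods 151632.36 + inland to port 668.08 + origin terminal 412.04 + freight 2969.61 + insurance 613.84 + delivery 1946.91 = 158242.84
Buyer's account: duty 2361.23 = 2361.23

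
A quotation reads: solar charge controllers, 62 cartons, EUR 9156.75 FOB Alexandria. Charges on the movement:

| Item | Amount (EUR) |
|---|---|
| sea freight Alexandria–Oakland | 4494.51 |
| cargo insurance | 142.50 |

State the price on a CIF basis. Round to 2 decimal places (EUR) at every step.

From FOB to CIF, the seller additionally bears: freight, insurance.
CIF price = 9156.75 + 4494.51 + 142.50 = 13793.76

CIF price: EUR 13793.76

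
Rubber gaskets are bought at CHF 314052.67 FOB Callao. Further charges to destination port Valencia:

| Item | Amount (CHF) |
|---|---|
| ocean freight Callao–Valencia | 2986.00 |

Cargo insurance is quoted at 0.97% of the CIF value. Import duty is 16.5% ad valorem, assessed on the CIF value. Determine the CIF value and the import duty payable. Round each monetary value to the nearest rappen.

CIF value: CHF 320144.07; import duty: CHF 52823.77

Let C be the CIF value. C = FOB price + freight + 0.97% × C
C − 0.97% × C = 314052.67 + 2986.00
0.9903 × C = 317038.67
C = 317038.67 / 0.9903 = 320144.07
Insurance premium = 0.97% × 320144.07 = 3105.40
Import duty = 320144.07 × 16.5% = 52823.77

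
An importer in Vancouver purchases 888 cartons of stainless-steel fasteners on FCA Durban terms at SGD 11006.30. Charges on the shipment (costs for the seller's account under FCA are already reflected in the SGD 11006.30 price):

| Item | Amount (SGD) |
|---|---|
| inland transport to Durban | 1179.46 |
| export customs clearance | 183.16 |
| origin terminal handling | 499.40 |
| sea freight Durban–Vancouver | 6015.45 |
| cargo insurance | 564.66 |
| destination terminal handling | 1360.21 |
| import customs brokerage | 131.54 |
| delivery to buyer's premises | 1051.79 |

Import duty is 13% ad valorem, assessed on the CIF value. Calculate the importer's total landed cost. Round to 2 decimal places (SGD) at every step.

FCA: the seller delivers export-cleared goods to the carrier; the buyer bears costs from that point.
Already in the invoice (seller's account under FCA): inland to port, export clearance — exclude.
CIF value = FCA price + origin terminal + freight + insurance = 11006.30 + 499.40 + 6015.45 + 564.66 = 18085.81
Import duty = 18085.81 × 13% = 2351.16
Buyer bears: origin terminal 499.40 + freight 6015.45 + insurance 564.66 + destination terminal 1360.21 + brokerage 131.54 + delivery 1051.79 + duty 2351.16 = 11974.21
Landed cost = invoice 11006.30 + 11974.21 = 22980.51

Total landed cost: SGD 22980.51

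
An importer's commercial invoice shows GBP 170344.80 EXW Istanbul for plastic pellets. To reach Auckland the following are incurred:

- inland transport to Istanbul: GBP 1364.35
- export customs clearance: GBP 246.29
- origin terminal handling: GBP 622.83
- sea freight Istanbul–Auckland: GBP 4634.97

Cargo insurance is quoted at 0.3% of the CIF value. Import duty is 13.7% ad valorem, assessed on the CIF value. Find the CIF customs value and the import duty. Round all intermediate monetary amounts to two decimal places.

Let C be the CIF value. C = EXW price + pre-shipment costs + freight + 0.3% × C
C − 0.3% × C = 170344.80 + 1364.35 + 246.29 + 622.83 + 4634.97
0.997 × C = 177213.24
C = 177213.24 / 0.997 = 177746.48
Insurance premium = 0.3% × 177746.48 = 533.24
Import duty = 177746.48 × 13.7% = 24351.27

CIF value: GBP 177746.48; import duty: GBP 24351.27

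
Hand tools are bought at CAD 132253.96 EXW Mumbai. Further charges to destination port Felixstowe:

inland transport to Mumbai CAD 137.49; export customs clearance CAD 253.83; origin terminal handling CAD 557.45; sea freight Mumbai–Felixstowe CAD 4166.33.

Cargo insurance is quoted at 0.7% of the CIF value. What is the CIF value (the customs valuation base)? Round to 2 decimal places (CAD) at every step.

CIF value: CAD 138337.42

Let C be the CIF value. C = EXW price + pre-shipment costs + freight + 0.7% × C
C − 0.7% × C = 132253.96 + 137.49 + 253.83 + 557.45 + 4166.33
0.993 × C = 137369.06
C = 137369.06 / 0.993 = 138337.42
Insurance premium = 0.7% × 138337.42 = 968.36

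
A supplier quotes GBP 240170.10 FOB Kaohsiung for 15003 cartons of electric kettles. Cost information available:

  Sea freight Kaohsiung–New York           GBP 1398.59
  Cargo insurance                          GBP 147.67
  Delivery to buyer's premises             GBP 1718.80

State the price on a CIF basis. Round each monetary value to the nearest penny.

CIF price: GBP 241716.36

Not relevant to the conversion: delivery — on the buyer under both terms; not part of either seller's price.
From FOB to CIF, the seller additionally bears: freight, insurance.
CIF price = 240170.10 + 1398.59 + 147.67 = 241716.36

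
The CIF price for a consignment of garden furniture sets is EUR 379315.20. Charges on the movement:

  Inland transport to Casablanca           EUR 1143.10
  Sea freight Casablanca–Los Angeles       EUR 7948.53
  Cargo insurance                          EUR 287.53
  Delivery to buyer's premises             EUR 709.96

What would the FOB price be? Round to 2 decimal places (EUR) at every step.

FOB price: EUR 371079.14

Not relevant to the conversion: inland to port — on the seller under both CIF and FOB; already in the CIF price and stays in the FOB price. delivery — on the buyer under both terms; not part of either seller's price.
From CIF to FOB, the seller no longer bears: freight, insurance.
FOB price = 379315.20 − 7948.53 − 287.53 = 371079.14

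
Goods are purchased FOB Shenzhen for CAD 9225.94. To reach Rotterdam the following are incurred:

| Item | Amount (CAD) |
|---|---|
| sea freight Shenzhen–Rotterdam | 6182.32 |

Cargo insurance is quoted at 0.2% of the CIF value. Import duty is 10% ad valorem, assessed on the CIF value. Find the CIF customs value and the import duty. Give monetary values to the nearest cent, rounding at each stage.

CIF value: CAD 15439.14; import duty: CAD 1543.91

Let C be the CIF value. C = FOB price + freight + 0.2% × C
C − 0.2% × C = 9225.94 + 6182.32
0.998 × C = 15408.26
C = 15408.26 / 0.998 = 15439.14
Insurance premium = 0.2% × 15439.14 = 30.88
Import duty = 15439.14 × 10% = 1543.91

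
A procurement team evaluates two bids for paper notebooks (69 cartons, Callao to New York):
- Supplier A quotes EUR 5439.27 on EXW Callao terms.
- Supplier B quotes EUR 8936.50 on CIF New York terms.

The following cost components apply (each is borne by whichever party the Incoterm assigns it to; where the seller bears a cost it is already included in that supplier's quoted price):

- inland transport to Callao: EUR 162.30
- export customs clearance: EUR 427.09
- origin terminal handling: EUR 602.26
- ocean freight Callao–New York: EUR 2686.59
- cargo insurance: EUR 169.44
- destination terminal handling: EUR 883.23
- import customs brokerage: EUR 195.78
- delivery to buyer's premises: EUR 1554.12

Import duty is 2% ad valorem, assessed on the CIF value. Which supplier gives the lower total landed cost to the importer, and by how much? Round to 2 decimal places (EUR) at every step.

Supplier A (EXW):
CIF value = EXW price + inland to port + export clearance + origin terminal + freight + insurance = 5439.27 + 162.30 + 427.09 + 602.26 + 2686.59 + 169.44 = 9486.95
Import duty = 9486.95 × 2% = 189.74
Buyer bears (A): 162.30 + 427.09 + 602.26 + 2686.59 + 169.44 + 883.23 + 195.78 + 1554.12 = 6680.81
Landed cost (A) = invoice 5439.27 + 6680.81 + duty 189.74 = 12309.82
Supplier B (CIF):
The CIF price already equals the CIF value: 8936.50
Import duty = 8936.50 × 2% = 178.73
Buyer bears (B): 883.23 + 195.78 + 1554.12 = 2633.13
Landed cost (B) = invoice 8936.50 + 2633.13 + duty 178.73 = 11748.36
Difference = |12309.82 − 11748.36| = 561.46

Supplier B is cheaper by EUR 561.46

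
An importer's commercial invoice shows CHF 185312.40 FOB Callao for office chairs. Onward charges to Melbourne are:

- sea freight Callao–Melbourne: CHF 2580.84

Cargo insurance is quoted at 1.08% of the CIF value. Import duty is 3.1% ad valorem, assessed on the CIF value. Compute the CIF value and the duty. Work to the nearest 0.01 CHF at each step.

Let C be the CIF value. C = FOB price + freight + 1.08% × C
C − 1.08% × C = 185312.40 + 2580.84
0.9892 × C = 187893.24
C = 187893.24 / 0.9892 = 189944.64
Insurance premium = 1.08% × 189944.64 = 2051.40
Import duty = 189944.64 × 3.1% = 5888.28

CIF value: CHF 189944.64; import duty: CHF 5888.28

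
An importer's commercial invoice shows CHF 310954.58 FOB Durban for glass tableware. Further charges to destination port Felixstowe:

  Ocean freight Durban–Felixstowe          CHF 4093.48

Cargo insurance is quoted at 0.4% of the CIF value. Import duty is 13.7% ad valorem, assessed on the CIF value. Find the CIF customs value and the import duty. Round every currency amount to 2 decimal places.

Let C be the CIF value. C = FOB price + freight + 0.4% × C
C − 0.4% × C = 310954.58 + 4093.48
0.996 × C = 315048.06
C = 315048.06 / 0.996 = 316313.31
Insurance premium = 0.4% × 316313.31 = 1265.25
Import duty = 316313.31 × 13.7% = 43334.92

CIF value: CHF 316313.31; import duty: CHF 43334.92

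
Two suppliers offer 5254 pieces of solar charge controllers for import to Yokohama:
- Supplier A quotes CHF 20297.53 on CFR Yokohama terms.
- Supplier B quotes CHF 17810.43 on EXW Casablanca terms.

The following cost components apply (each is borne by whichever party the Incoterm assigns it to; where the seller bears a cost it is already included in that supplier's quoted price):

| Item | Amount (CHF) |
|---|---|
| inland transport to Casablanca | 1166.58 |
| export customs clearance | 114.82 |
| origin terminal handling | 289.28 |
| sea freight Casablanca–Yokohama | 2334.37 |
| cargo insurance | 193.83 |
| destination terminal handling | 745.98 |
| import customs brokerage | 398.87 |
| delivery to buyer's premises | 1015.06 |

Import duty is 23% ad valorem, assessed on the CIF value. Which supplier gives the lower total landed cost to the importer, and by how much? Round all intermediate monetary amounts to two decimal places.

Supplier A (CFR):
CIF value = CFR price + insurance = 20297.53 + 193.83 = 20491.36
Import duty = 20491.36 × 23% = 4713.01
Buyer bears (A): 193.83 + 745.98 + 398.87 + 1015.06 = 2353.74
Landed cost (A) = invoice 20297.53 + 2353.74 + duty 4713.01 = 27364.28
Supplier B (EXW):
CIF value = EXW price + inland to port + export clearance + origin terminal + freight + insurance = 17810.43 + 1166.58 + 114.82 + 289.28 + 2334.37 + 193.83 = 21909.31
Import duty = 21909.31 × 23% = 5039.14
Buyer bears (B): 1166.58 + 114.82 + 289.28 + 2334.37 + 193.83 + 745.98 + 398.87 + 1015.06 = 6258.79
Landed cost (B) = invoice 17810.43 + 6258.79 + duty 5039.14 = 29108.36
Difference = |27364.28 − 29108.36| = 1744.08

Supplier A is cheaper by CHF 1744.08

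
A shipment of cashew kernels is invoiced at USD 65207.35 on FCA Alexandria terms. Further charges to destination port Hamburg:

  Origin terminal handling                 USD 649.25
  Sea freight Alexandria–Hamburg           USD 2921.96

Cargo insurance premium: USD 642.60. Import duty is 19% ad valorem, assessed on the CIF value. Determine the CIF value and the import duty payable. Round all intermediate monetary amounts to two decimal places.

CIF = FCA price + pre-shipment costs + freight + insurance
CIF = 65207.35 + 649.25 + 2921.96 + 642.60 = 69421.16
Import duty = 69421.16 × 19% = 13190.02

CIF value: USD 69421.16; import duty: USD 13190.02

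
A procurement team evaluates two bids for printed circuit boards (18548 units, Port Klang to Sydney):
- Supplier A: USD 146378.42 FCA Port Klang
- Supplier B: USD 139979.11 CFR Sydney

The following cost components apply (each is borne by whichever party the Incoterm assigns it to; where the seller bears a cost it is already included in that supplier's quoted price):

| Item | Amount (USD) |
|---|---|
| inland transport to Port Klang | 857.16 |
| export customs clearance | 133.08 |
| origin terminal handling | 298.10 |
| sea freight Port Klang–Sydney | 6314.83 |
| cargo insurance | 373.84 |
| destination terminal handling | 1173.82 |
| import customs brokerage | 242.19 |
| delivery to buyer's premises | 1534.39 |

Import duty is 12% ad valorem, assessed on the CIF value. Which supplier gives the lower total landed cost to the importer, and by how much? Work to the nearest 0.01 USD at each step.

Supplier B is cheaper by USD 14573.71

Supplier A (FCA):
CIF value = FCA price + origin terminal + freight + insurance = 146378.42 + 298.10 + 6314.83 + 373.84 = 153365.19
Import duty = 153365.19 × 12% = 18403.82
Buyer bears (A): 298.10 + 6314.83 + 373.84 + 1173.82 + 242.19 + 1534.39 = 9937.17
Landed cost (A) = invoice 146378.42 + 9937.17 + duty 18403.82 = 174719.41
Supplier B (CFR):
CIF value = CFR price + insurance = 139979.11 + 373.84 = 140352.95
Import duty = 140352.95 × 12% = 16842.35
Buyer bears (B): 373.84 + 1173.82 + 242.19 + 1534.39 = 3324.24
Landed cost (B) = invoice 139979.11 + 3324.24 + duty 16842.35 = 160145.70
Difference = |174719.41 − 160145.70| = 14573.71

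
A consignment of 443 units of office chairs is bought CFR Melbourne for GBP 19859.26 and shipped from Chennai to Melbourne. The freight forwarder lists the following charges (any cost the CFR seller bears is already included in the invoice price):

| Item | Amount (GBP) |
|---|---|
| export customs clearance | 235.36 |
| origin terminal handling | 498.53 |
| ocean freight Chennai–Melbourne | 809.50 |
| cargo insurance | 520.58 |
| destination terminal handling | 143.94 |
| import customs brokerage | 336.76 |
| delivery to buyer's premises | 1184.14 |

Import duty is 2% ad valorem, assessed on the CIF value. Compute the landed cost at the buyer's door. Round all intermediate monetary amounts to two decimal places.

Total landed cost: GBP 22452.28

CFR: the seller pays costs through ocean freight to the destination port, but not insurance.
Already in the invoice (seller's account under CFR): export clearance, origin terminal, freight — exclude.
CIF value = CFR price + insurance = 19859.26 + 520.58 = 20379.84
Import duty = 20379.84 × 2% = 407.60
Buyer bears: insurance 520.58 + destination terminal 143.94 + brokerage 336.76 + delivery 1184.14 + duty 407.60 = 2593.02
Landed cost = invoice 19859.26 + 2593.02 = 22452.28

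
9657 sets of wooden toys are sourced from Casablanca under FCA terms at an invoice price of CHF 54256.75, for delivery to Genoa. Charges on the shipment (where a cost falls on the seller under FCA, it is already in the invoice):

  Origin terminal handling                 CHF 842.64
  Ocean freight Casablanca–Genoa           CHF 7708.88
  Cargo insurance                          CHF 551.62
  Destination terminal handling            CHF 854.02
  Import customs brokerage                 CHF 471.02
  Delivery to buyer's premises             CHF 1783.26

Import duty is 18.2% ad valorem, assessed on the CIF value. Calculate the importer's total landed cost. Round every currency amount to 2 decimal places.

Total landed cost: CHF 77999.69

FCA: the seller delivers export-cleared goods to the carrier; the buyer bears costs from that point.
CIF value = FCA price + origin terminal + freight + insurance = 54256.75 + 842.64 + 7708.88 + 551.62 = 63359.89
Import duty = 63359.89 × 18.2% = 11531.50
Buyer bears: origin terminal 842.64 + freight 7708.88 + insurance 551.62 + destination terminal 854.02 + brokerage 471.02 + delivery 1783.26 + duty 11531.50 = 23742.94
Landed cost = invoice 54256.75 + 23742.94 = 77999.69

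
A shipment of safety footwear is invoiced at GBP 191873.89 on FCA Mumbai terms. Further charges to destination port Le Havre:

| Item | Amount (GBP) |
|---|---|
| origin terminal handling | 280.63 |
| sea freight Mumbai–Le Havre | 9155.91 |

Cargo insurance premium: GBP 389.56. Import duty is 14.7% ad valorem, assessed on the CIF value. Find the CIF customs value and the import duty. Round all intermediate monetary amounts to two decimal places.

CIF value: GBP 201699.99; import duty: GBP 29649.90

CIF = FCA price + pre-shipment costs + freight + insurance
CIF = 191873.89 + 280.63 + 9155.91 + 389.56 = 201699.99
Import duty = 201699.99 × 14.7% = 29649.90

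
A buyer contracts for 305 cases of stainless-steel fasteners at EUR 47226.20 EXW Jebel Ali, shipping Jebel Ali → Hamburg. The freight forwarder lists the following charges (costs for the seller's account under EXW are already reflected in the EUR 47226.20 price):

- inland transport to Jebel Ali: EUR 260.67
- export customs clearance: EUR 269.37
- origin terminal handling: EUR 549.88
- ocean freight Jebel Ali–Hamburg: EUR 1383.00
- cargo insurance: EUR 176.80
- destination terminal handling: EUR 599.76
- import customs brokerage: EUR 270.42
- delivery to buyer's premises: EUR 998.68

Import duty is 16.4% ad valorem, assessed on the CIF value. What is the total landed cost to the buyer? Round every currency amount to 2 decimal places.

EXW: the seller makes goods available at their premises; the buyer bears all onward costs.
CIF value = EXW price + inland to port + export clearance + origin terminal + freight + insurance = 47226.20 + 260.67 + 269.37 + 549.88 + 1383.00 + 176.80 = 49865.92
Import duty = 49865.92 × 16.4% = 8178.01
Buyer bears: inland to port 260.67 + export clearance 269.37 + origin terminal 549.88 + freight 1383.00 + insurance 176.80 + destination terminal 599.76 + brokerage 270.42 + delivery 998.68 + duty 8178.01 = 12686.59
Landed cost = invoice 47226.20 + 12686.59 = 59912.79

Total landed cost: EUR 59912.79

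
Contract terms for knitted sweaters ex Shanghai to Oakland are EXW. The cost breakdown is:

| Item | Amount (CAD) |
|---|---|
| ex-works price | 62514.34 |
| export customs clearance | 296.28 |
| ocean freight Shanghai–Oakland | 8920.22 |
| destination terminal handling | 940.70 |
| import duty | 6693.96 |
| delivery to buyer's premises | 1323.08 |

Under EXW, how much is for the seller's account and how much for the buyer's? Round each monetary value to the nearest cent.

EXW: the seller makes goods available at their premises; the buyer bears all onward costs.
Seller's account: goods 62514.34 = 62514.34
Buyer's account: export clearance 296.28 + freight 8920.22 + destination terminal 940.70 + duty 6693.96 + delivery 1323.08 = 18174.24

Seller: CAD 62514.34; buyer: CAD 18174.24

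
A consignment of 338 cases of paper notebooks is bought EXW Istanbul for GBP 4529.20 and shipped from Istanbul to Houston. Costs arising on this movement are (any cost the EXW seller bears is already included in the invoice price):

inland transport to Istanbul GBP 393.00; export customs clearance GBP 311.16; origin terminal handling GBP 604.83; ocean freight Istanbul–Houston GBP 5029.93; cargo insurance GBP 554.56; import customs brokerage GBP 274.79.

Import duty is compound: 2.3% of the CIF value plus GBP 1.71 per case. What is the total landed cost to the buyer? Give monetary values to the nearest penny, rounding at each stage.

Total landed cost: GBP 12538.17

EXW: the seller makes goods available at their premises; the buyer bears all onward costs.
CIF value = EXW price + inland to port + export clearance + origin terminal + freight + insurance = 4529.20 + 393.00 + 311.16 + 604.83 + 5029.93 + 554.56 = 11422.68
Ad valorem component: 11422.68 × 2.3% = 262.72
Specific component: 338 × 1.71 = 577.98
Import duty = 262.72 + 577.98 = 840.70
Buyer bears: inland to port 393.00 + export clearance 311.16 + origin terminal 604.83 + freight 5029.93 + insurance 554.56 + brokerage 274.79 + duty 840.70 = 8008.97
Landed cost = invoice 4529.20 + 8008.97 = 12538.17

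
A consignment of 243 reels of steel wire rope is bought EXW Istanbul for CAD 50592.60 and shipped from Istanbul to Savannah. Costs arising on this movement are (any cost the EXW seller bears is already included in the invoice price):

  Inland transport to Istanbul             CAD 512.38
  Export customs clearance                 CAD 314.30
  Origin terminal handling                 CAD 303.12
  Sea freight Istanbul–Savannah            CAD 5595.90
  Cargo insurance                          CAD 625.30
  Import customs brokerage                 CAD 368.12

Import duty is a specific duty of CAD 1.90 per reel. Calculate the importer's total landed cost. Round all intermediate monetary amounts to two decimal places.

EXW: the seller makes goods available at their premises; the buyer bears all onward costs.
CIF value = EXW price + inland to port + export clearance + origin terminal + freight + insurance = 50592.60 + 512.38 + 314.30 + 303.12 + 5595.90 + 625.30 = 57943.60
Import duty = 243 × 1.90 = 461.70
Buyer bears: inland to port 512.38 + export clearance 314.30 + origin terminal 303.12 + freight 5595.90 + insurance 625.30 + brokerage 368.12 + duty 461.70 = 8180.82
Landed cost = invoice 50592.60 + 8180.82 = 58773.42

Total landed cost: CAD 58773.42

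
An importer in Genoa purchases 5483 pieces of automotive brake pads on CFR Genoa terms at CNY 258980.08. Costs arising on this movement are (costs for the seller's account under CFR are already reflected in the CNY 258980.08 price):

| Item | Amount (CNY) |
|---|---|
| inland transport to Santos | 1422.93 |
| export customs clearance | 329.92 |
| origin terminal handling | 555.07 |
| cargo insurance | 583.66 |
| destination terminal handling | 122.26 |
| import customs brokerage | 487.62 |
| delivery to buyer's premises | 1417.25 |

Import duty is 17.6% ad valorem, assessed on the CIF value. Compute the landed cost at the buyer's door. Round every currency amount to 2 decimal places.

Total landed cost: CNY 307274.09

CFR: the seller pays costs through ocean freight to the destination port, but not insurance.
Already in the invoice (seller's account under CFR): inland to port, export clearance, origin terminal — exclude.
CIF value = CFR price + insurance = 258980.08 + 583.66 = 259563.74
Import duty = 259563.74 × 17.6% = 45683.22
Buyer bears: insurance 583.66 + destination terminal 122.26 + brokerage 487.62 + delivery 1417.25 + duty 45683.22 = 48294.01
Landed cost = invoice 258980.08 + 48294.01 = 307274.09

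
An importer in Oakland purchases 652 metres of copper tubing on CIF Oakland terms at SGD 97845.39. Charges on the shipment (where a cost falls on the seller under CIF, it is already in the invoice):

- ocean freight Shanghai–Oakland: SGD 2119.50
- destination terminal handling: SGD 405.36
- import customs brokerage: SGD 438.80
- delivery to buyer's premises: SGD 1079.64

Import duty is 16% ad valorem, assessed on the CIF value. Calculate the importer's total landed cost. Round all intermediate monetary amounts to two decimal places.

CIF: the seller pays costs through ocean freight and marine insurance to the destination port.
Already in the invoice (seller's account under CIF): freight — exclude.
The CIF price already equals the CIF value: 97845.39
Import duty = 97845.39 × 16% = 15655.26
Buyer bears: destination terminal 405.36 + brokerage 438.80 + delivery 1079.64 + duty 15655.26 = 17579.06
Landed cost = invoice 97845.39 + 17579.06 = 115424.45

Total landed cost: SGD 115424.45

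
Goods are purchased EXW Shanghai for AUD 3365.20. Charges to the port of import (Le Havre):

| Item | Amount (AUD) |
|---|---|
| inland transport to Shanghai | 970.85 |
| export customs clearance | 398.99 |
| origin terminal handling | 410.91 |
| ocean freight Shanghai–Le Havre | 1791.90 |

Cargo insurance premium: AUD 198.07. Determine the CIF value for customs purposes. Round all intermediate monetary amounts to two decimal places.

CIF value: AUD 7135.92

CIF = EXW price + pre-shipment costs + freight + insurance
CIF = 3365.20 + 970.85 + 398.99 + 410.91 + 1791.90 + 198.07 = 7135.92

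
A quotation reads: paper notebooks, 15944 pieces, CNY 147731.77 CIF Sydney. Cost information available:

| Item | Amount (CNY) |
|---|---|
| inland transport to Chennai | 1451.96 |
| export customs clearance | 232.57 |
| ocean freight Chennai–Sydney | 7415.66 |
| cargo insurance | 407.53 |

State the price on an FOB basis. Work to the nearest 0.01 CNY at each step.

FOB price: CNY 139908.58

Not relevant to the conversion: inland to port, export clearance — on the seller under both CIF and FOB; already in the CIF price and stays in the FOB price.
From CIF to FOB, the seller no longer bears: freight, insurance.
FOB price = 147731.77 − 7415.66 − 407.53 = 139908.58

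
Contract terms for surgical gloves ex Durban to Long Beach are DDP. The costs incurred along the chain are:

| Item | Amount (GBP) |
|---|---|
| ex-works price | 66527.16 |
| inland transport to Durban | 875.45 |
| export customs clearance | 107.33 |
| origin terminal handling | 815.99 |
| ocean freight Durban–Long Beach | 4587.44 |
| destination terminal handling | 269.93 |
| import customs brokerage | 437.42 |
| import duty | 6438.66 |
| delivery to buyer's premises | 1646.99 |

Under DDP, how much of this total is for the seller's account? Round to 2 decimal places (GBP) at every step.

Seller's account: GBP 81706.37

DDP: the seller bears all costs including import duty.
Seller's account: goods 66527.16 + inland to port 875.45 + export clearance 107.33 + origin terminal 815.99 + freight 4587.44 + destination terminal 269.93 + brokerage 437.42 + duty 6438.66 + delivery 1646.99 = 81706.37
Buyer's account: 0.00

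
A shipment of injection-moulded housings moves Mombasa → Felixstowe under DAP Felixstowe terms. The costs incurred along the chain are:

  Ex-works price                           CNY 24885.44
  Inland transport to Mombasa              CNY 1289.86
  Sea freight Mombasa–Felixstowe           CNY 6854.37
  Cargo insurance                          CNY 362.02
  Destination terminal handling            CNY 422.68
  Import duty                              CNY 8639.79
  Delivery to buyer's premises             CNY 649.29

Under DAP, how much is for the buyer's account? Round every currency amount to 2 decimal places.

Buyer's account: CNY 8639.79

DAP: the seller bears all costs to the named destination except import duty and clearance.
Seller's account: goods 24885.44 + inland to port 1289.86 + freight 6854.37 + insurance 362.02 + destination terminal 422.68 + delivery 649.29 = 34463.66
Buyer's account: duty 8639.79 = 8639.79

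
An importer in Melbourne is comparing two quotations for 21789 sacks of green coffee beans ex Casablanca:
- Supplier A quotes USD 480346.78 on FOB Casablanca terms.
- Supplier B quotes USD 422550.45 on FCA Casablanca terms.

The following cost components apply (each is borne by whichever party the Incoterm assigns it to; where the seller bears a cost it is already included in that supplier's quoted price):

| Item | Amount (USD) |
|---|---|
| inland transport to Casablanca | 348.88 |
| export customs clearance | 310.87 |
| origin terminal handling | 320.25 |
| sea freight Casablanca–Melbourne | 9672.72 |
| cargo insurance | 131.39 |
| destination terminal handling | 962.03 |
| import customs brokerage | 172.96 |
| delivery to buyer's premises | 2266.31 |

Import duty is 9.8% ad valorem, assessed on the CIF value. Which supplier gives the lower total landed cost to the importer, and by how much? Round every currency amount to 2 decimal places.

Supplier A (FOB):
CIF value = FOB price + freight + insurance = 480346.78 + 9672.72 + 131.39 = 490150.89
Import duty = 490150.89 × 9.8% = 48034.79
Buyer bears (A): 9672.72 + 131.39 + 962.03 + 172.96 + 2266.31 = 13205.41
Landed cost (A) = invoice 480346.78 + 13205.41 + duty 48034.79 = 541586.98
Supplier B (FCA):
CIF value = FCA price + origin terminal + freight + insurance = 422550.45 + 320.25 + 9672.72 + 131.39 = 432674.81
Import duty = 432674.81 × 9.8% = 42402.13
Buyer bears (B): 320.25 + 9672.72 + 131.39 + 962.03 + 172.96 + 2266.31 = 13525.66
Landed cost (B) = invoice 422550.45 + 13525.66 + duty 42402.13 = 478478.24
Difference = |541586.98 − 478478.24| = 63108.74

Supplier B is cheaper by USD 63108.74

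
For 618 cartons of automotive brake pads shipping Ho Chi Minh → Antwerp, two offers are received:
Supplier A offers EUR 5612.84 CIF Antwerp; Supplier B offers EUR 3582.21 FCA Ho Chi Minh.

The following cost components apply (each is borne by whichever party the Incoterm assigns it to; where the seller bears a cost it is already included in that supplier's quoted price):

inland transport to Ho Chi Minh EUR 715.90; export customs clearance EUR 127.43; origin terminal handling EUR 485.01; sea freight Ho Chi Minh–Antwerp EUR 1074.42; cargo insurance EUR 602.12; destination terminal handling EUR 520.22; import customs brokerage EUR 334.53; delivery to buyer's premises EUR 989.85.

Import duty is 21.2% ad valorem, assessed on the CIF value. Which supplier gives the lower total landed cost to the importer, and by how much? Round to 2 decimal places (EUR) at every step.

Supplier A (CIF):
The CIF price already equals the CIF value: 5612.84
Import duty = 5612.84 × 21.2% = 1189.92
Buyer bears (A): 520.22 + 334.53 + 989.85 = 1844.60
Landed cost (A) = invoice 5612.84 + 1844.60 + duty 1189.92 = 8647.36
Supplier B (FCA):
CIF value = FCA price + origin terminal + freight + insurance = 3582.21 + 485.01 + 1074.42 + 602.12 = 5743.76
Import duty = 5743.76 × 21.2% = 1217.68
Buyer bears (B): 485.01 + 1074.42 + 602.12 + 520.22 + 334.53 + 989.85 = 4006.15
Landed cost (B) = invoice 3582.21 + 4006.15 + duty 1217.68 = 8806.04
Difference = |8647.36 − 8806.04| = 158.68

Supplier A is cheaper by EUR 158.68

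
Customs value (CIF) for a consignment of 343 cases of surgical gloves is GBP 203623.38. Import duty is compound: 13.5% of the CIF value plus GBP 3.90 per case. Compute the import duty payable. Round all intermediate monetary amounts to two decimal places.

Ad valorem component: 203623.38 × 13.5% = 27489.16
Specific component: 343 × 3.90 = 1337.70
Import duty = 27489.16 + 1337.70 = 28826.86

Import duty: GBP 28826.86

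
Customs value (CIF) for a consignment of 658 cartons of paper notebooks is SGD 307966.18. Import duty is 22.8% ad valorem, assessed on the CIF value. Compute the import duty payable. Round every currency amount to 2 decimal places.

Import duty = 307966.18 × 22.8% = 70216.29

Import duty: SGD 70216.29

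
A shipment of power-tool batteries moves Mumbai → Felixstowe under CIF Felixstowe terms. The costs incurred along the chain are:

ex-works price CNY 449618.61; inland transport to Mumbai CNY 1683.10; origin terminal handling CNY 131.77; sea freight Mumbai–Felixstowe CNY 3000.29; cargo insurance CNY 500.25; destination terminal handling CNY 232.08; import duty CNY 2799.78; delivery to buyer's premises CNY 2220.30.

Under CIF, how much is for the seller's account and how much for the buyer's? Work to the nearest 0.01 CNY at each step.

CIF: the seller pays costs through ocean freight and marine insurance to the destination port.
Seller's account: goods 449618.61 + inland to port 1683.10 + origin terminal 131.77 + freight 3000.29 + insurance 500.25 = 454934.02
Buyer's account: destination terminal 232.08 + duty 2799.78 + delivery 2220.30 = 5252.16

Seller: CNY 454934.02; buyer: CNY 5252.16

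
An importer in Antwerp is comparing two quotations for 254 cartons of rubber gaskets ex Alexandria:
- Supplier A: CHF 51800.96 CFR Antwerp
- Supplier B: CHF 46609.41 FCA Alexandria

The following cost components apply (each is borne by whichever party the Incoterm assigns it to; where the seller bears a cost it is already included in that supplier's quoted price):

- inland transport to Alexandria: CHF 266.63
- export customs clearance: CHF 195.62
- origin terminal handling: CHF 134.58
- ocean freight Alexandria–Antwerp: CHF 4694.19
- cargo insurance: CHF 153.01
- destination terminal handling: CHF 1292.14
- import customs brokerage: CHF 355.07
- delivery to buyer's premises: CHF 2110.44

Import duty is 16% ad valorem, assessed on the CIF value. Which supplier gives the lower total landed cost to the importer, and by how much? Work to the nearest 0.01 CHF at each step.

Supplier B is cheaper by CHF 420.83

Supplier A (CFR):
CIF value = CFR price + insurance = 51800.96 + 153.01 = 51953.97
Import duty = 51953.97 × 16% = 8312.64
Buyer bears (A): 153.01 + 1292.14 + 355.07 + 2110.44 = 3910.66
Landed cost (A) = invoice 51800.96 + 3910.66 + duty 8312.64 = 64024.26
Supplier B (FCA):
CIF value = FCA price + origin terminal + freight + insurance = 46609.41 + 134.58 + 4694.19 + 153.01 = 51591.19
Import duty = 51591.19 × 16% = 8254.59
Buyer bears (B): 134.58 + 4694.19 + 153.01 + 1292.14 + 355.07 + 2110.44 = 8739.43
Landed cost (B) = invoice 46609.41 + 8739.43 + duty 8254.59 = 63603.43
Difference = |64024.26 − 63603.43| = 420.83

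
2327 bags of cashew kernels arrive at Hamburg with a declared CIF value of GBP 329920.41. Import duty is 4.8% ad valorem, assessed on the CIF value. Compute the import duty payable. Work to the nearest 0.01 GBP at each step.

Import duty: GBP 15836.18

Import duty = 329920.41 × 4.8% = 15836.18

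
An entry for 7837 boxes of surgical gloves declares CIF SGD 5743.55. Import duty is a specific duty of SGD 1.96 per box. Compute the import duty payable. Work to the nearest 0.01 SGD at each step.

Import duty: SGD 15360.52

Import duty = 7837 × 1.96 = 15360.52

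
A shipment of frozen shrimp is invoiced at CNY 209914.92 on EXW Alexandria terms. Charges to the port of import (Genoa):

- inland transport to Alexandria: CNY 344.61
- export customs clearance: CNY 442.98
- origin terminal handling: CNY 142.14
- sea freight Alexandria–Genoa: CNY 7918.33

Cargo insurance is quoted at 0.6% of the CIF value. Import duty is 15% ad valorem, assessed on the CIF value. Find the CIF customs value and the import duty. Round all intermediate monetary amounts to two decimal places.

Let C be the CIF value. C = EXW price + pre-shipment costs + freight + 0.6% × C
C − 0.6% × C = 209914.92 + 344.61 + 442.98 + 142.14 + 7918.33
0.994 × C = 218762.98
C = 218762.98 / 0.994 = 220083.48
Insurance premium = 0.6% × 220083.48 = 1320.50
Import duty = 220083.48 × 15% = 33012.52

CIF value: CNY 220083.48; import duty: CNY 33012.52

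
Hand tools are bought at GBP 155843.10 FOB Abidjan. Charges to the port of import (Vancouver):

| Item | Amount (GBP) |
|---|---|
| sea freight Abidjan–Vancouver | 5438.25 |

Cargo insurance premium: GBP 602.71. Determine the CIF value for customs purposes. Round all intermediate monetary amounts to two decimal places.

CIF value: GBP 161884.06

CIF = FOB price + freight + insurance
CIF = 155843.10 + 5438.25 + 602.71 = 161884.06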